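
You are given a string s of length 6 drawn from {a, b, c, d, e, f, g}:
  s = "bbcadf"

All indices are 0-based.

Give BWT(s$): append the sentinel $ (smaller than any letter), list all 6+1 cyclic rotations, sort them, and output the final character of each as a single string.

rank  rotation last
    0  $bbcadf  f
    1  adf$bbc  c
    2  bbcadf$  $
    3  bcadf$b  b
    4  cadf$bb  b
    5  df$bbca  a
    6  f$bbcad  d

fc$bbad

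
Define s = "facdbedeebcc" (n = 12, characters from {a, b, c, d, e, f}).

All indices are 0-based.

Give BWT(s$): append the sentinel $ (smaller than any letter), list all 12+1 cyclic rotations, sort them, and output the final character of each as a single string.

cfedcbaceebd$

rank  rotation       last
    0  $facdbedeebcc  c
    1  acdbedeebcc$f  f
    2  bcc$facdbedee  e
    3  bedeebcc$facd  d
    4  c$facdbedeebc  c
    5  cc$facdbedeeb  b
    6  cdbedeebcc$fa  a
    7  dbedeebcc$fac  c
    8  deebcc$facdbe  e
    9  ebcc$facdbede  e
   10  edeebcc$facdb  b
   11  eebcc$facdbed  d
   12  facdbedeebcc$  $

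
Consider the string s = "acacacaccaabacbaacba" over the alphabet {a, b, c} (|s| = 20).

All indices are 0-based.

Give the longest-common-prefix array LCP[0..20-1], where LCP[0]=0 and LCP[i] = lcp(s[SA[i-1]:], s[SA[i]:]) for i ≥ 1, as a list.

[0, 1, 2, 1, 1, 6, 4, 2, 4, 2, 0, 2, 2, 0, 2, 5, 3, 1, 3, 1]

rank→(start, suffix):
  0 → (19, 'a')
  1 → (9, 'aabacbaacba')
  2 → (15, 'aacba')
  3 → (10, 'abacbaacba')
  4 → (0, 'acacacaccaabacbaacba')
  5 → (2, 'acacaccaabacbaacba')
  6 → (4, 'acaccaabacbaacba')
  7 → (16, 'acba')
  8 → (12, 'acbaacba')
  9 → (6, 'accaabacbaacba')
  10 → (18, 'ba')
  11 → (14, 'baacba')
  12 → (11, 'bacbaacba')
  13 → (8, 'caabacbaacba')
  14 → (1, 'cacacaccaabacbaacba')
  15 → (3, 'cacaccaabacbaacba')
  16 → (5, 'caccaabacbaacba')
  17 → (17, 'cba')
  18 → (13, 'cbaacba')
  19 → (7, 'ccaabacbaacba')

SA = [19, 9, 15, 10, 0, 2, 4, 16, 12, 6, 18, 14, 11, 8, 1, 3, 5, 17, 13, 7]
i: (SA[i-1],SA[i]) lcp shared
  1: (19,9) 1 'a'
  2: (9,15) 2 'aa'
  3: (15,10) 1 'a'
  4: (10,0) 1 'a'
  5: (0,2) 6 'acacac'
  6: (2,4) 4 'acac'
  7: (4,16) 2 'ac'
  8: (16,12) 4 'acba'
  9: (12,6) 2 'ac'
  10: (6,18) 0 ''
  11: (18,14) 2 'ba'
  12: (14,11) 2 'ba'
  13: (11,8) 0 ''
  14: (8,1) 2 'ca'
  15: (1,3) 5 'cacac'
  16: (3,5) 3 'cac'
  17: (5,17) 1 'c'
  18: (17,13) 3 'cba'
  19: (13,7) 1 'c'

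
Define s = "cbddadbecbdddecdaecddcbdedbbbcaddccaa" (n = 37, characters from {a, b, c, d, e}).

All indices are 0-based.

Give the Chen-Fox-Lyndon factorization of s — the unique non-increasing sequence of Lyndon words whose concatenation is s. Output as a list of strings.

emit factor 1: 'c' (i=0, period=1)
emit factor 2: 'bdd' (i=1, period=3)
emit factor 3: 'adbecbdddecdaecddcbdedbbbcaddcc' (i=4, period=31)
emit factor 4: 'a' (i=35, period=1)
emit factor 5: 'a' (i=36, period=1)

["c", "bdd", "adbecbdddecdaecddcbdedbbbcaddcc", "a", "a"]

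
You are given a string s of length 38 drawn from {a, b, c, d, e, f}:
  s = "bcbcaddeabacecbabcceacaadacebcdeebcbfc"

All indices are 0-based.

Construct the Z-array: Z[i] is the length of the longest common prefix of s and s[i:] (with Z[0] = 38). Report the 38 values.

Z[0]=38
i=1: fresh scan; Z[1]=0
i=2: fresh scan; Z[2]=2 extend→box=[2,4)
i=3: min(r-i=1, Z[1]=0)=0; Z[3]=0
i=4: fresh scan; Z[4]=0
i=5: fresh scan; Z[5]=0
i=6: fresh scan; Z[6]=0
i=7: fresh scan; Z[7]=0
i=8: fresh scan; Z[8]=0
i=9: fresh scan; Z[9]=1 extend→box=[9,10)
i=10: fresh scan; Z[10]=0
i=11: fresh scan; Z[11]=0
i=12: fresh scan; Z[12]=0
i=13: fresh scan; Z[13]=0
i=14: fresh scan; Z[14]=1 extend→box=[14,15)
i=15: fresh scan; Z[15]=0
i=16: fresh scan; Z[16]=2 extend→box=[16,18)
i=17: min(r-i=1, Z[1]=0)=0; Z[17]=0
i=18: fresh scan; Z[18]=0
i=19: fresh scan; Z[19]=0
i=20: fresh scan; Z[20]=0
i=21: fresh scan; Z[21]=0
i=22: fresh scan; Z[22]=0
i=23: fresh scan; Z[23]=0
i=24: fresh scan; Z[24]=0
i=25: fresh scan; Z[25]=0
i=26: fresh scan; Z[26]=0
i=27: fresh scan; Z[27]=0
i=28: fresh scan; Z[28]=2 extend→box=[28,30)
i=29: min(r-i=1, Z[1]=0)=0; Z[29]=0
i=30: fresh scan; Z[30]=0
i=31: fresh scan; Z[31]=0
i=32: fresh scan; Z[32]=0
i=33: fresh scan; Z[33]=3 extend→box=[33,36)
i=34: min(r-i=2, Z[1]=0)=0; Z[34]=0
i=35: min(r-i=1, Z[2]=2)=1; Z[35]=1
i=36: fresh scan; Z[36]=0
i=37: fresh scan; Z[37]=0

[38, 0, 2, 0, 0, 0, 0, 0, 0, 1, 0, 0, 0, 0, 1, 0, 2, 0, 0, 0, 0, 0, 0, 0, 0, 0, 0, 0, 2, 0, 0, 0, 0, 3, 0, 1, 0, 0]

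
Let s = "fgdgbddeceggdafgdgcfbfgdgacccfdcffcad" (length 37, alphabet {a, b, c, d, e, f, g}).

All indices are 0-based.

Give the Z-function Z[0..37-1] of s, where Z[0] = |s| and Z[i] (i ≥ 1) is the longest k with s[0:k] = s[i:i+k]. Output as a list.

[37, 0, 0, 0, 0, 0, 0, 0, 0, 0, 0, 0, 0, 0, 4, 0, 0, 0, 0, 1, 0, 4, 0, 0, 0, 0, 0, 0, 0, 1, 0, 0, 1, 1, 0, 0, 0]

Z[0]=37
i=1: i≥r, start 0; Z[1]=0
i=2: i≥r, start 0; Z[2]=0
i=3: i≥r, start 0; Z[3]=0
i=4: i≥r, start 0; Z[4]=0
i=5: i≥r, start 0; Z[5]=0
i=6: i≥r, start 0; Z[6]=0
i=7: i≥r, start 0; Z[7]=0
i=8: i≥r, start 0; Z[8]=0
i=9: i≥r, start 0; Z[9]=0
i=10: i≥r, start 0; Z[10]=0
i=11: i≥r, start 0; Z[11]=0
i=12: i≥r, start 0; Z[12]=0
i=13: i≥r, start 0; Z[13]=0
i=14: i≥r, start 0; Z[14]=4 scan→box=[14,18)
i=15: min(r-i=3, Z[1]=0)=0; Z[15]=0
i=16: min(r-i=2, Z[2]=0)=0; Z[16]=0
i=17: min(r-i=1, Z[3]=0)=0; Z[17]=0
i=18: i≥r, start 0; Z[18]=0
i=19: i≥r, start 0; Z[19]=1 scan→box=[19,20)
i=20: i≥r, start 0; Z[20]=0
i=21: i≥r, start 0; Z[21]=4 scan→box=[21,25)
i=22: min(r-i=3, Z[1]=0)=0; Z[22]=0
i=23: min(r-i=2, Z[2]=0)=0; Z[23]=0
i=24: min(r-i=1, Z[3]=0)=0; Z[24]=0
i=25: i≥r, start 0; Z[25]=0
i=26: i≥r, start 0; Z[26]=0
i=27: i≥r, start 0; Z[27]=0
i=28: i≥r, start 0; Z[28]=0
i=29: i≥r, start 0; Z[29]=1 scan→box=[29,30)
i=30: i≥r, start 0; Z[30]=0
i=31: i≥r, start 0; Z[31]=0
i=32: i≥r, start 0; Z[32]=1 scan→box=[32,33)
i=33: i≥r, start 0; Z[33]=1 scan→box=[33,34)
i=34: i≥r, start 0; Z[34]=0
i=35: i≥r, start 0; Z[35]=0
i=36: i≥r, start 0; Z[36]=0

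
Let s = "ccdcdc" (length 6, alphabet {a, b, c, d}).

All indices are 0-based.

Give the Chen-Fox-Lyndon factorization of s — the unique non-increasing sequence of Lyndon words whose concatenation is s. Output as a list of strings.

["ccdcd", "c"]

emit factor 1: 'ccdcd' (i=0, period=5)
emit factor 2: 'c' (i=5, period=1)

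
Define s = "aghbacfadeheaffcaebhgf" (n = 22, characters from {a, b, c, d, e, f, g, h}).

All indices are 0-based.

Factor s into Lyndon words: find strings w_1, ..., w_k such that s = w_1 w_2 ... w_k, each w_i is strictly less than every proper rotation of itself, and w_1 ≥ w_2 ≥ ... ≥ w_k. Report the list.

emit factor 1: 'aghb' (i=0, period=4)
emit factor 2: 'acfadeheaffcaebhgf' (i=4, period=18)

["aghb", "acfadeheaffcaebhgf"]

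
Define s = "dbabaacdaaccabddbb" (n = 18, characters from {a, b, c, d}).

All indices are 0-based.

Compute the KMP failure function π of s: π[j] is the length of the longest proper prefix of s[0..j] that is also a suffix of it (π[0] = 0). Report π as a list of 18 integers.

[0, 0, 0, 0, 0, 0, 0, 1, 0, 0, 0, 0, 0, 0, 1, 1, 2, 0]

π[0] = 0
j=1 s[j]='b': π[1]=0 (border '')
j=2 s[j]='a': π[2]=0 (border '')
j=3 s[j]='b': π[3]=0 (border '')
j=4 s[j]='a': π[4]=0 (border '')
j=5 s[j]='a': π[5]=0 (border '')
j=6 s[j]='c': π[6]=0 (border '')
j=7 s[j]='d': π[7]=1 (border 'd')
j=8 s[j]='a': k: 1→0; π[8]=0 (border '')
j=9 s[j]='a': π[9]=0 (border '')
j=10 s[j]='c': π[10]=0 (border '')
j=11 s[j]='c': π[11]=0 (border '')
j=12 s[j]='a': π[12]=0 (border '')
j=13 s[j]='b': π[13]=0 (border '')
j=14 s[j]='d': π[14]=1 (border 'd')
j=15 s[j]='d': k: 1→0; π[15]=1 (border 'd')
j=16 s[j]='b': π[16]=2 (border 'db')
j=17 s[j]='b': k: 2→0; π[17]=0 (border '')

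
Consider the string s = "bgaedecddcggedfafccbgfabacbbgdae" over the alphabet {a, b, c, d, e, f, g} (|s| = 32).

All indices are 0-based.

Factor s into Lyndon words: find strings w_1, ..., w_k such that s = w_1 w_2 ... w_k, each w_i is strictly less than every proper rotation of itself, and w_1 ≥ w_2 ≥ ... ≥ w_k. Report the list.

["bg", "aedecddcggedfafccbgf", "abacbbgdae"]

emit factor 1: 'bg' (i=0, period=2)
emit factor 2: 'aedecddcggedfafccbgf' (i=2, period=20)
emit factor 3: 'abacbbgdae' (i=22, period=10)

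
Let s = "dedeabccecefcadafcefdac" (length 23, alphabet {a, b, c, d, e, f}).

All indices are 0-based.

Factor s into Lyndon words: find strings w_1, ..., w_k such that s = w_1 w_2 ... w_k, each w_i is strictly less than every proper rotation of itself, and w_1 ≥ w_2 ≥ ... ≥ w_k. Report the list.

emit factor 1: 'de' (i=0, period=2)
emit factor 2: 'de' (i=2, period=2)
emit factor 3: 'abccecefcadafcefdac' (i=4, period=19)

["de", "de", "abccecefcadafcefdac"]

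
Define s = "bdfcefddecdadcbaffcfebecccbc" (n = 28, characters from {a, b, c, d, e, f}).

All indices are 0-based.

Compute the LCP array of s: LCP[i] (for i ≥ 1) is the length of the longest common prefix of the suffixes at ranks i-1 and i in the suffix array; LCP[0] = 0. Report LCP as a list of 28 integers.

[0, 1, 0, 1, 1, 1, 0, 1, 2, 1, 2, 1, 1, 1, 0, 1, 1, 1, 1, 0, 1, 2, 1, 0, 2, 1, 1, 1]

rank→(start, suffix):
  0 → (11, 'adcbaffcfebecccbc')
  1 → (15, 'affcfebecccbc')
  2 → (14, 'baffcfebecccbc')
  3 → (26, 'bc')
  4 → (0, 'bdfcefddecdadcbaffcfebecccbc')
  5 → (21, 'becccbc')
  6 → (27, 'c')
  7 → (13, 'cbaffcfebecccbc')
  8 → (25, 'cbc')
  9 → (24, 'ccbc')
  10 → (23, 'cccbc')
  11 → (9, 'cdadcbaffcfebecccbc')
  12 → (3, 'cefddecdadcbaffcfebecccbc')
  13 → (18, 'cfebecccbc')
  14 → (10, 'dadcbaffcfebecccbc')
  15 → (12, 'dcbaffcfebecccbc')
  16 → (6, 'ddecdadcbaffcfebecccbc')
  17 → (7, 'decdadcbaffcfebecccbc')
  18 → (1, 'dfcefddecdadcbaffcfebecccbc')
  19 → (20, 'ebecccbc')
  20 → (22, 'ecccbc')
  21 → (8, 'ecdadcbaffcfebecccbc')
  22 → (4, 'efddecdadcbaffcfebecccbc')
  23 → (2, 'fcefddecdadcbaffcfebecccbc')
  24 → (17, 'fcfebecccbc')
  25 → (5, 'fddecdadcbaffcfebecccbc')
  26 → (19, 'febecccbc')
  27 → (16, 'ffcfebecccbc')

SA = [11, 15, 14, 26, 0, 21, 27, 13, 25, 24, 23, 9, 3, 18, 10, 12, 6, 7, 1, 20, 22, 8, 4, 2, 17, 5, 19, 16]
i: (SA[i-1],SA[i]) lcp shared
  1: (11,15) 1 'a'
  2: (15,14) 0 ''
  3: (14,26) 1 'b'
  4: (26,0) 1 'b'
  5: (0,21) 1 'b'
  6: (21,27) 0 ''
  7: (27,13) 1 'c'
  8: (13,25) 2 'cb'
  9: (25,24) 1 'c'
  10: (24,23) 2 'cc'
  11: (23,9) 1 'c'
  12: (9,3) 1 'c'
  13: (3,18) 1 'c'
  14: (18,10) 0 ''
  15: (10,12) 1 'd'
  16: (12,6) 1 'd'
  17: (6,7) 1 'd'
  18: (7,1) 1 'd'
  19: (1,20) 0 ''
  20: (20,22) 1 'e'
  21: (22,8) 2 'ec'
  22: (8,4) 1 'e'
  23: (4,2) 0 ''
  24: (2,17) 2 'fc'
  25: (17,5) 1 'f'
  26: (5,19) 1 'f'
  27: (19,16) 1 'f'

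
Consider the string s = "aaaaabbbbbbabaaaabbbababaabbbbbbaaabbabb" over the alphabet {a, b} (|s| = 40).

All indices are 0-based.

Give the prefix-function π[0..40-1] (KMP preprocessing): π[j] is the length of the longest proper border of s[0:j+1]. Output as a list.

[0, 1, 2, 3, 4, 0, 0, 0, 0, 0, 0, 1, 0, 1, 2, 3, 4, 0, 0, 0, 1, 0, 1, 0, 1, 2, 0, 0, 0, 0, 0, 0, 1, 2, 3, 0, 0, 1, 0, 0]

π[0] = 0
j=1 s[j]='a': π[1]=1 (border 'a')
j=2 s[j]='a': π[2]=2 (border 'aa')
j=3 s[j]='a': π[3]=3 (border 'aaa')
j=4 s[j]='a': π[4]=4 (border 'aaaa')
j=5 s[j]='b': k: 4→3→2→1→0; π[5]=0 (border '')
j=6 s[j]='b': π[6]=0 (border '')
j=7 s[j]='b': π[7]=0 (border '')
j=8 s[j]='b': π[8]=0 (border '')
j=9 s[j]='b': π[9]=0 (border '')
j=10 s[j]='b': π[10]=0 (border '')
j=11 s[j]='a': π[11]=1 (border 'a')
j=12 s[j]='b': k: 1→0; π[12]=0 (border '')
j=13 s[j]='a': π[13]=1 (border 'a')
j=14 s[j]='a': π[14]=2 (border 'aa')
j=15 s[j]='a': π[15]=3 (border 'aaa')
j=16 s[j]='a': π[16]=4 (border 'aaaa')
j=17 s[j]='b': k: 4→3→2→1→0; π[17]=0 (border '')
j=18 s[j]='b': π[18]=0 (border '')
j=19 s[j]='b': π[19]=0 (border '')
j=20 s[j]='a': π[20]=1 (border 'a')
j=21 s[j]='b': k: 1→0; π[21]=0 (border '')
j=22 s[j]='a': π[22]=1 (border 'a')
j=23 s[j]='b': k: 1→0; π[23]=0 (border '')
j=24 s[j]='a': π[24]=1 (border 'a')
j=25 s[j]='a': π[25]=2 (border 'aa')
j=26 s[j]='b': k: 2→1→0; π[26]=0 (border '')
j=27 s[j]='b': π[27]=0 (border '')
j=28 s[j]='b': π[28]=0 (border '')
j=29 s[j]='b': π[29]=0 (border '')
j=30 s[j]='b': π[30]=0 (border '')
j=31 s[j]='b': π[31]=0 (border '')
j=32 s[j]='a': π[32]=1 (border 'a')
j=33 s[j]='a': π[33]=2 (border 'aa')
j=34 s[j]='a': π[34]=3 (border 'aaa')
j=35 s[j]='b': k: 3→2→1→0; π[35]=0 (border '')
j=36 s[j]='b': π[36]=0 (border '')
j=37 s[j]='a': π[37]=1 (border 'a')
j=38 s[j]='b': k: 1→0; π[38]=0 (border '')
j=39 s[j]='b': π[39]=0 (border '')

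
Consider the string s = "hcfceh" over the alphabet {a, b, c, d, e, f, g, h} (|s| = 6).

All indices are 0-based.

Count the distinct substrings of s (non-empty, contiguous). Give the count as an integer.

19

sorted suffixes:
  #0 SA[0]=3  'ceh'
  #1 SA[1]=1  'cfceh'
  #2 SA[2]=4  'eh'
  #3 SA[3]=2  'fceh'
  #4 SA[4]=5  'h'
  #5 SA[5]=0  'hcfceh'

SA = [3, 1, 4, 2, 5, 0]
[i] adj suffixes → lcp
  [1] 3/1 → 1 ('c')
  [2] 1/4 → 0 ('')
  [3] 4/2 → 0 ('')
  [4] 2/5 → 0 ('')
  [5] 5/0 → 1 ('h')

n(n+1)/2 = 6·7/2 = 21
Σ LCP = 0 + 1 + 0 + 0 + 0 + 1 = 2
distinct = 21 − 2 = 19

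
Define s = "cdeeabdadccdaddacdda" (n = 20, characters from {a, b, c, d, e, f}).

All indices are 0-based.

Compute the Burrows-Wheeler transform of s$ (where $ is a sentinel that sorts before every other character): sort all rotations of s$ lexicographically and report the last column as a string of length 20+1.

adedddadca$ddbcacaced

rank  rotation               last
    0  $cdeeabdadccdaddacdda  a
    1  a$cdeeabdadccdaddacdd  d
    2  abdadccdaddacdda$cdee  e
    3  acdda$cdeeabdadccdadd  d
    4  adccdaddacdda$cdeeabd  d
    5  addacdda$cdeeabdadccd  d
    6  bdadccdaddacdda$cdeea  a
    7  ccdaddacdda$cdeeabdad  d
    8  cdaddacdda$cdeeabdadc  c
    9  cdda$cdeeabdadccdadda  a
   10  cdeeabdadccdaddacdda$  $
   11  da$cdeeabdadccdaddacd  d
   12  dacdda$cdeeabdadccdad  d
   13  dadccdaddacdda$cdeeab  b
   14  daddacdda$cdeeabdadcc  c
   15  dccdaddacdda$cdeeabda  a
   16  dda$cdeeabdadccdaddac  c
   17  ddacdda$cdeeabdadccda  a
   18  deeabdadccdaddacdda$c  c
   19  eabdadccdaddacdda$cde  e
   20  eeabdadccdaddacdda$cd  d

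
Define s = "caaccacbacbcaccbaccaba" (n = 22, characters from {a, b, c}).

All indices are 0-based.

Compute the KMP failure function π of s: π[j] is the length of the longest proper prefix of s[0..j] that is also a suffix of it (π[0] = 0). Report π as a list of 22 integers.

π[0] = 0
j=1 s[j]='a': π[1]=0 (border '')
j=2 s[j]='a': π[2]=0 (border '')
j=3 s[j]='c': π[3]=1 (border 'c')
j=4 s[j]='c': k: 1→0; π[4]=1 (border 'c')
j=5 s[j]='a': π[5]=2 (border 'ca')
j=6 s[j]='c': k: 2→0; π[6]=1 (border 'c')
j=7 s[j]='b': k: 1→0; π[7]=0 (border '')
j=8 s[j]='a': π[8]=0 (border '')
j=9 s[j]='c': π[9]=1 (border 'c')
j=10 s[j]='b': k: 1→0; π[10]=0 (border '')
j=11 s[j]='c': π[11]=1 (border 'c')
j=12 s[j]='a': π[12]=2 (border 'ca')
j=13 s[j]='c': k: 2→0; π[13]=1 (border 'c')
j=14 s[j]='c': k: 1→0; π[14]=1 (border 'c')
j=15 s[j]='b': k: 1→0; π[15]=0 (border '')
j=16 s[j]='a': π[16]=0 (border '')
j=17 s[j]='c': π[17]=1 (border 'c')
j=18 s[j]='c': k: 1→0; π[18]=1 (border 'c')
j=19 s[j]='a': π[19]=2 (border 'ca')
j=20 s[j]='b': k: 2→0; π[20]=0 (border '')
j=21 s[j]='a': π[21]=0 (border '')

[0, 0, 0, 1, 1, 2, 1, 0, 0, 1, 0, 1, 2, 1, 1, 0, 0, 1, 1, 2, 0, 0]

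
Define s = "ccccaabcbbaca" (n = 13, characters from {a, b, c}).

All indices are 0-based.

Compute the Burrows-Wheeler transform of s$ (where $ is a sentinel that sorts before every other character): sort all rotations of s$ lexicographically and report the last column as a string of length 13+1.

rank  rotation        last
    0  $ccccaabcbbaca  a
    1  a$ccccaabcbbac  c
    2  aabcbbaca$cccc  c
    3  abcbbaca$cccca  a
    4  aca$ccccaabcbb  b
    5  baca$ccccaabcb  b
    6  bbaca$ccccaabc  c
    7  bcbbaca$ccccaa  a
    8  ca$ccccaabcbba  a
    9  caabcbbaca$ccc  c
   10  cbbaca$ccccaab  b
   11  ccaabcbbaca$cc  c
   12  cccaabcbbaca$c  c
   13  ccccaabcbbaca$  $

accabbcaacbcc$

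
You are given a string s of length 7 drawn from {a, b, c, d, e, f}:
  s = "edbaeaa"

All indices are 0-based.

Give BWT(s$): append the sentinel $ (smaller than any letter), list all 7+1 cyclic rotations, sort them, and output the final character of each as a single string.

aaebdea$

rank  rotation  last
    0  $edbaeaa  a
    1  a$edbaea  a
    2  aa$edbae  e
    3  aeaa$edb  b
    4  baeaa$ed  d
    5  dbaeaa$e  e
    6  eaa$edba  a
    7  edbaeaa$  $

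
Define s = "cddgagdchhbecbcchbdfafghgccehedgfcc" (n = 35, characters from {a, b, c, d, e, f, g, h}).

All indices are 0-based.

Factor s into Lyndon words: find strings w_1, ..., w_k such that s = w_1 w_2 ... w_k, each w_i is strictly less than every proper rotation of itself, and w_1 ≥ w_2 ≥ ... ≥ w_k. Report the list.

["cddg", "agdchhbecbcchbdf", "afghgccehedgfcc"]

emit factor 1: 'cddg' (i=0, period=4)
emit factor 2: 'agdchhbecbcchbdf' (i=4, period=16)
emit factor 3: 'afghgccehedgfcc' (i=20, period=15)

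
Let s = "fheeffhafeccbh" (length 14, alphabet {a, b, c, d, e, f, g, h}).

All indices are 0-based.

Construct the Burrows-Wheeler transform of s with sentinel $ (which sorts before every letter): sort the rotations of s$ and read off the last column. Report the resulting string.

rank  rotation         last
    0  $fheeffhafeccbh  h
    1  afeccbh$fheeffh  h
    2  bh$fheeffhafecc  c
    3  cbh$fheeffhafec  c
    4  ccbh$fheeffhafe  e
    5  eccbh$fheeffhaf  f
    6  eeffhafeccbh$fh  h
    7  effhafeccbh$fhe  e
    8  feccbh$fheeffha  a
    9  ffhafeccbh$fhee  e
   10  fhafeccbh$fheef  f
   11  fheeffhafeccbh$  $
   12  h$fheeffhafeccb  b
   13  hafeccbh$fheeff  f
   14  heeffhafeccbh$f  f

hhccefheaef$bff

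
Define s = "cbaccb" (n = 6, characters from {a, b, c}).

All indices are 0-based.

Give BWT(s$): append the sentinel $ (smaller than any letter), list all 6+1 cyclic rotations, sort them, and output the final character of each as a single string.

bbccc$a

rank  rotation last
    0  $cbaccb  b
    1  accb$cb  b
    2  b$cbacc  c
    3  baccb$c  c
    4  cb$cbac  c
    5  cbaccb$  $
    6  ccb$cba  a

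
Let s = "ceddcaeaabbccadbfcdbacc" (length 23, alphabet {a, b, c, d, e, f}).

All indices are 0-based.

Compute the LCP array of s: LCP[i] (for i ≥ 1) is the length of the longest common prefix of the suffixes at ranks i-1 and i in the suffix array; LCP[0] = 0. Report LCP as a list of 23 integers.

sorted suffixes:
  #0 SA[0]=7  'aabbccadbfcdbacc'
  #1 SA[1]=8  'abbccadbfcdbacc'
  #2 SA[2]=20  'acc'
  #3 SA[3]=13  'adbfcdbacc'
  #4 SA[4]=5  'aeaabbccadbfcdbacc'
  #5 SA[5]=19  'bacc'
  #6 SA[6]=9  'bbccadbfcdbacc'
  #7 SA[7]=10  'bccadbfcdbacc'
  #8 SA[8]=15  'bfcdbacc'
  #9 SA[9]=22  'c'
  #10 SA[10]=12  'cadbfcdbacc'
  #11 SA[11]=4  'caeaabbccadbfcdbacc'
  #12 SA[12]=21  'cc'
  #13 SA[13]=11  'ccadbfcdbacc'
  #14 SA[14]=17  'cdbacc'
  #15 SA[15]=0  'ceddcaeaabbccadbfcdbacc'
  #16 SA[16]=18  'dbacc'
  #17 SA[17]=14  'dbfcdbacc'
  #18 SA[18]=3  'dcaeaabbccadbfcdbacc'
  #19 SA[19]=2  'ddcaeaabbccadbfcdbacc'
  #20 SA[20]=6  'eaabbccadbfcdbacc'
  #21 SA[21]=1  'eddcaeaabbccadbfcdbacc'
  #22 SA[22]=16  'fcdbacc'

SA = [7, 8, 20, 13, 5, 19, 9, 10, 15, 22, 12, 4, 21, 11, 17, 0, 18, 14, 3, 2, 6, 1, 16]
rank  pair      lcp
   1  s[7:],s[8:]  1  'a'
   2  s[8:],s[20:]  1  'a'
   3  s[20:],s[13:]  1  'a'
   4  s[13:],s[5:]  1  'a'
   5  s[5:],s[19:]  0  ''
   6  s[19:],s[9:]  1  'b'
   7  s[9:],s[10:]  1  'b'
   8  s[10:],s[15:]  1  'b'
   9  s[15:],s[22:]  0  ''
  10  s[22:],s[12:]  1  'c'
  11  s[12:],s[4:]  2  'ca'
  12  s[4:],s[21:]  1  'c'
  13  s[21:],s[11:]  2  'cc'
  14  s[11:],s[17:]  1  'c'
  15  s[17:],s[0:]  1  'c'
  16  s[0:],s[18:]  0  ''
  17  s[18:],s[14:]  2  'db'
  18  s[14:],s[3:]  1  'd'
  19  s[3:],s[2:]  1  'd'
  20  s[2:],s[6:]  0  ''
  21  s[6:],s[1:]  1  'e'
  22  s[1:],s[16:]  0  ''

[0, 1, 1, 1, 1, 0, 1, 1, 1, 0, 1, 2, 1, 2, 1, 1, 0, 2, 1, 1, 0, 1, 0]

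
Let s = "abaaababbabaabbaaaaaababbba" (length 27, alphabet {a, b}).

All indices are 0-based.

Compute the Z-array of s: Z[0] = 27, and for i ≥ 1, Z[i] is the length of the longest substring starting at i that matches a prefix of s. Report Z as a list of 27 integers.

Z[0]=27
i=1: i≥r, start 0; Z[1]=0
i=2: i≥r, start 0; Z[2]=1 grow→box=[2,3)
i=3: i≥r, start 0; Z[3]=1 grow→box=[3,4)
i=4: i≥r, start 0; Z[4]=3 grow→box=[4,7)
i=5: min(r-i=2, Z[1]=0)=0; Z[5]=0
i=6: min(r-i=1, Z[2]=1)=1; Z[6]=2 grow→box=[6,8)
i=7: min(r-i=1, Z[1]=0)=0; Z[7]=0
i=8: i≥r, start 0; Z[8]=0
i=9: i≥r, start 0; Z[9]=4 grow→box=[9,13)
i=10: min(r-i=3, Z[1]=0)=0; Z[10]=0
i=11: min(r-i=2, Z[2]=1)=1; Z[11]=1
i=12: min(r-i=1, Z[3]=1)=1; Z[12]=2 grow→box=[12,14)
i=13: min(r-i=1, Z[1]=0)=0; Z[13]=0
i=14: i≥r, start 0; Z[14]=0
i=15: i≥r, start 0; Z[15]=1 grow→box=[15,16)
i=16: i≥r, start 0; Z[16]=1 grow→box=[16,17)
i=17: i≥r, start 0; Z[17]=1 grow→box=[17,18)
i=18: i≥r, start 0; Z[18]=1 grow→box=[18,19)
i=19: i≥r, start 0; Z[19]=1 grow→box=[19,20)
i=20: i≥r, start 0; Z[20]=3 grow→box=[20,23)
i=21: min(r-i=2, Z[1]=0)=0; Z[21]=0
i=22: min(r-i=1, Z[2]=1)=1; Z[22]=2 grow→box=[22,24)
i=23: min(r-i=1, Z[1]=0)=0; Z[23]=0
i=24: i≥r, start 0; Z[24]=0
i=25: i≥r, start 0; Z[25]=0
i=26: i≥r, start 0; Z[26]=1 grow→box=[26,27)

[27, 0, 1, 1, 3, 0, 2, 0, 0, 4, 0, 1, 2, 0, 0, 1, 1, 1, 1, 1, 3, 0, 2, 0, 0, 0, 1]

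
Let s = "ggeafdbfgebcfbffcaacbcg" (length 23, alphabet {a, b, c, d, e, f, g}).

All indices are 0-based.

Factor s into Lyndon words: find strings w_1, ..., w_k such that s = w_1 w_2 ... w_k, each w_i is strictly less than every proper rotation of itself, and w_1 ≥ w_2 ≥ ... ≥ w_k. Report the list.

emit factor 1: 'g' (i=0, period=1)
emit factor 2: 'g' (i=1, period=1)
emit factor 3: 'e' (i=2, period=1)
emit factor 4: 'afdbfgebcfbffc' (i=3, period=14)
emit factor 5: 'aacbcg' (i=17, period=6)

["g", "g", "e", "afdbfgebcfbffc", "aacbcg"]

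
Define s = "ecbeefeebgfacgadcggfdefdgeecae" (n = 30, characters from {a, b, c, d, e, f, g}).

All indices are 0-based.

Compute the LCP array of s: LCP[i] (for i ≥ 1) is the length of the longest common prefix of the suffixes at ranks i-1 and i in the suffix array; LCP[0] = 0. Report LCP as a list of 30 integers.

sorted suffixes:
  #0 SA[0]=11  'acgadcggfdefdgeecae'
  #1 SA[1]=14  'adcggfdefdgeecae'
  #2 SA[2]=28  'ae'
  #3 SA[3]=2  'beefeebgfacgadcggfdefdgeecae'
  #4 SA[4]=8  'bgfacgadcggfdefdgeecae'
  #5 SA[5]=27  'cae'
  #6 SA[6]=1  'cbeefeebgfacgadcggfdefdgeecae'
  #7 SA[7]=12  'cgadcggfdefdgeecae'
  #8 SA[8]=16  'cggfdefdgeecae'
  #9 SA[9]=15  'dcggfdefdgeecae'
  #10 SA[10]=20  'defdgeecae'
  #11 SA[11]=23  'dgeecae'
  #12 SA[12]=29  'e'
  #13 SA[13]=7  'ebgfacgadcggfdefdgeecae'
  #14 SA[14]=26  'ecae'
  #15 SA[15]=0  'ecbeefeebgfacgadcggfdefdgeecae'
  #16 SA[16]=6  'eebgfacgadcggfdefdgeecae'
  #17 SA[17]=25  'eecae'
  #18 SA[18]=3  'eefeebgfacgadcggfdefdgeecae'
  #19 SA[19]=21  'efdgeecae'
  #20 SA[20]=4  'efeebgfacgadcggfdefdgeecae'
  #21 SA[21]=10  'facgadcggfdefdgeecae'
  #22 SA[22]=19  'fdefdgeecae'
  #23 SA[23]=22  'fdgeecae'
  #24 SA[24]=5  'feebgfacgadcggfdefdgeecae'
  #25 SA[25]=13  'gadcggfdefdgeecae'
  #26 SA[26]=24  'geecae'
  #27 SA[27]=9  'gfacgadcggfdefdgeecae'
  #28 SA[28]=18  'gfdefdgeecae'
  #29 SA[29]=17  'ggfdefdgeecae'

SA = [11, 14, 28, 2, 8, 27, 1, 12, 16, 15, 20, 23, 29, 7, 26, 0, 6, 25, 3, 21, 4, 10, 19, 22, 5, 13, 24, 9, 18, 17]
i: (SA[i-1],SA[i]) lcp shared
  1: (11,14) 1 'a'
  2: (14,28) 1 'a'
  3: (28,2) 0 ''
  4: (2,8) 1 'b'
  5: (8,27) 0 ''
  6: (27,1) 1 'c'
  7: (1,12) 1 'c'
  8: (12,16) 2 'cg'
  9: (16,15) 0 ''
  10: (15,20) 1 'd'
  11: (20,23) 1 'd'
  12: (23,29) 0 ''
  13: (29,7) 1 'e'
  14: (7,26) 1 'e'
  15: (26,0) 2 'ec'
  16: (0,6) 1 'e'
  17: (6,25) 2 'ee'
  18: (25,3) 2 'ee'
  19: (3,21) 1 'e'
  20: (21,4) 2 'ef'
  21: (4,10) 0 ''
  22: (10,19) 1 'f'
  23: (19,22) 2 'fd'
  24: (22,5) 1 'f'
  25: (5,13) 0 ''
  26: (13,24) 1 'g'
  27: (24,9) 1 'g'
  28: (9,18) 2 'gf'
  29: (18,17) 1 'g'

[0, 1, 1, 0, 1, 0, 1, 1, 2, 0, 1, 1, 0, 1, 1, 2, 1, 2, 2, 1, 2, 0, 1, 2, 1, 0, 1, 1, 2, 1]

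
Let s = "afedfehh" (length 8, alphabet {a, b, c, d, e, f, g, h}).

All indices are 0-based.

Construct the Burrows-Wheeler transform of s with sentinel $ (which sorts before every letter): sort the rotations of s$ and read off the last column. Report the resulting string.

rank  rotation   last
    0  $afedfehh  h
    1  afedfehh$  $
    2  dfehh$afe  e
    3  edfehh$af  f
    4  ehh$afedf  f
    5  fedfehh$a  a
    6  fehh$afed  d
    7  h$afedfeh  h
    8  hh$afedfe  e

h$effadhe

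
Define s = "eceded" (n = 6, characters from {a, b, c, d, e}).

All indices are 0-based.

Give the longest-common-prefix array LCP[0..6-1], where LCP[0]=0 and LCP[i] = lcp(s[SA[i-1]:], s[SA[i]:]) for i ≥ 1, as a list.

[0, 0, 1, 0, 1, 2]

rank→(start, suffix):
  0 → (1, 'ceded')
  1 → (5, 'd')
  2 → (3, 'ded')
  3 → (0, 'eceded')
  4 → (4, 'ed')
  5 → (2, 'eded')

SA = [1, 5, 3, 0, 4, 2]
rank  pair      lcp
   1  s[1:],s[5:]  0  ''
   2  s[5:],s[3:]  1  'd'
   3  s[3:],s[0:]  0  ''
   4  s[0:],s[4:]  1  'e'
   5  s[4:],s[2:]  2  'ed'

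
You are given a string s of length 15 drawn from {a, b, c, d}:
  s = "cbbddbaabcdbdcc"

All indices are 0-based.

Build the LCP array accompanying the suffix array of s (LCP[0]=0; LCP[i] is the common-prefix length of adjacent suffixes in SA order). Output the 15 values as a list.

[0, 1, 0, 1, 1, 1, 2, 0, 1, 1, 1, 0, 2, 1, 1]

rank→(start, suffix):
  0 → (6, 'aabcdbdcc')
  1 → (7, 'abcdbdcc')
  2 → (5, 'baabcdbdcc')
  3 → (1, 'bbddbaabcdbdcc')
  4 → (8, 'bcdbdcc')
  5 → (11, 'bdcc')
  6 → (2, 'bddbaabcdbdcc')
  7 → (14, 'c')
  8 → (0, 'cbbddbaabcdbdcc')
  9 → (13, 'cc')
  10 → (9, 'cdbdcc')
  11 → (4, 'dbaabcdbdcc')
  12 → (10, 'dbdcc')
  13 → (12, 'dcc')
  14 → (3, 'ddbaabcdbdcc')

SA = [6, 7, 5, 1, 8, 11, 2, 14, 0, 13, 9, 4, 10, 12, 3]
[i] adj suffixes → lcp
  [1] 6/7 → 1 ('a')
  [2] 7/5 → 0 ('')
  [3] 5/1 → 1 ('b')
  [4] 1/8 → 1 ('b')
  [5] 8/11 → 1 ('b')
  [6] 11/2 → 2 ('bd')
  [7] 2/14 → 0 ('')
  [8] 14/0 → 1 ('c')
  [9] 0/13 → 1 ('c')
  [10] 13/9 → 1 ('c')
  [11] 9/4 → 0 ('')
  [12] 4/10 → 2 ('db')
  [13] 10/12 → 1 ('d')
  [14] 12/3 → 1 ('d')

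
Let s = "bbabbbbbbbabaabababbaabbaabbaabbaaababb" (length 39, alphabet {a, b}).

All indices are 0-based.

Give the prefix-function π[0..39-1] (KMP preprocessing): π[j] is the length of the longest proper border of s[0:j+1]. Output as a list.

π[0] = 0
j=1 s[j]='b': π[1]=1 (border 'b')
j=2 s[j]='a': k: 1→0; π[2]=0 (border '')
j=3 s[j]='b': π[3]=1 (border 'b')
j=4 s[j]='b': π[4]=2 (border 'bb')
j=5 s[j]='b': k: 2→1; π[5]=2 (border 'bb')
j=6 s[j]='b': k: 2→1; π[6]=2 (border 'bb')
j=7 s[j]='b': k: 2→1; π[7]=2 (border 'bb')
j=8 s[j]='b': k: 2→1; π[8]=2 (border 'bb')
j=9 s[j]='b': k: 2→1; π[9]=2 (border 'bb')
j=10 s[j]='a': π[10]=3 (border 'bba')
j=11 s[j]='b': π[11]=4 (border 'bbab')
j=12 s[j]='a': k: 4→1→0; π[12]=0 (border '')
j=13 s[j]='a': π[13]=0 (border '')
j=14 s[j]='b': π[14]=1 (border 'b')
j=15 s[j]='a': k: 1→0; π[15]=0 (border '')
j=16 s[j]='b': π[16]=1 (border 'b')
j=17 s[j]='a': k: 1→0; π[17]=0 (border '')
j=18 s[j]='b': π[18]=1 (border 'b')
j=19 s[j]='b': π[19]=2 (border 'bb')
j=20 s[j]='a': π[20]=3 (border 'bba')
j=21 s[j]='a': k: 3→0; π[21]=0 (border '')
j=22 s[j]='b': π[22]=1 (border 'b')
j=23 s[j]='b': π[23]=2 (border 'bb')
j=24 s[j]='a': π[24]=3 (border 'bba')
j=25 s[j]='a': k: 3→0; π[25]=0 (border '')
j=26 s[j]='b': π[26]=1 (border 'b')
j=27 s[j]='b': π[27]=2 (border 'bb')
j=28 s[j]='a': π[28]=3 (border 'bba')
j=29 s[j]='a': k: 3→0; π[29]=0 (border '')
j=30 s[j]='b': π[30]=1 (border 'b')
j=31 s[j]='b': π[31]=2 (border 'bb')
j=32 s[j]='a': π[32]=3 (border 'bba')
j=33 s[j]='a': k: 3→0; π[33]=0 (border '')
j=34 s[j]='a': π[34]=0 (border '')
j=35 s[j]='b': π[35]=1 (border 'b')
j=36 s[j]='a': k: 1→0; π[36]=0 (border '')
j=37 s[j]='b': π[37]=1 (border 'b')
j=38 s[j]='b': π[38]=2 (border 'bb')

[0, 1, 0, 1, 2, 2, 2, 2, 2, 2, 3, 4, 0, 0, 1, 0, 1, 0, 1, 2, 3, 0, 1, 2, 3, 0, 1, 2, 3, 0, 1, 2, 3, 0, 0, 1, 0, 1, 2]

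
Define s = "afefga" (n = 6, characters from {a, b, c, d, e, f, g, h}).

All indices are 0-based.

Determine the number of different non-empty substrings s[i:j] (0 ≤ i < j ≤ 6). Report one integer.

19

rank | idx | suffix
   0 |   5 | a
   1 |   0 | afefga
   2 |   2 | efga
   3 |   1 | fefga
   4 |   3 | fga
   5 |   4 | ga

SA = [5, 0, 2, 1, 3, 4]
i: (SA[i-1],SA[i]) lcp shared
  1: (5,0) 1 'a'
  2: (0,2) 0 ''
  3: (2,1) 0 ''
  4: (1,3) 1 'f'
  5: (3,4) 0 ''

n(n+1)/2 = 6·7/2 = 21
Σ LCP = 0 + 1 + 0 + 0 + 1 + 0 = 2
distinct = 21 − 2 = 19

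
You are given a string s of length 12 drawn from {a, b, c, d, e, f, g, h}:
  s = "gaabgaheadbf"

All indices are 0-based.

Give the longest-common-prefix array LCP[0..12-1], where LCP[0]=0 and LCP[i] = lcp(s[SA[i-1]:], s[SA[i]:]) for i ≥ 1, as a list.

[0, 1, 1, 1, 0, 1, 0, 0, 0, 0, 2, 0]

sorted suffixes:
  #0 SA[0]=1  'aabgaheadbf'
  #1 SA[1]=2  'abgaheadbf'
  #2 SA[2]=8  'adbf'
  #3 SA[3]=5  'aheadbf'
  #4 SA[4]=10  'bf'
  #5 SA[5]=3  'bgaheadbf'
  #6 SA[6]=9  'dbf'
  #7 SA[7]=7  'eadbf'
  #8 SA[8]=11  'f'
  #9 SA[9]=0  'gaabgaheadbf'
  #10 SA[10]=4  'gaheadbf'
  #11 SA[11]=6  'headbf'

SA = [1, 2, 8, 5, 10, 3, 9, 7, 11, 0, 4, 6]
i: (SA[i-1],SA[i]) lcp shared
  1: (1,2) 1 'a'
  2: (2,8) 1 'a'
  3: (8,5) 1 'a'
  4: (5,10) 0 ''
  5: (10,3) 1 'b'
  6: (3,9) 0 ''
  7: (9,7) 0 ''
  8: (7,11) 0 ''
  9: (11,0) 0 ''
  10: (0,4) 2 'ga'
  11: (4,6) 0 ''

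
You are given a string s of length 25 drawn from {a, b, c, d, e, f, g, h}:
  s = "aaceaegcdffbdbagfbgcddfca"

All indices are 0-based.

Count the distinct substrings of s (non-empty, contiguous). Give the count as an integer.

302

sorted suffixes:
  #0 SA[0]=24  'a'
  #1 SA[1]=0  'aaceaegcdffbdbagfbgcddfca'
  #2 SA[2]=1  'aceaegcdffbdbagfbgcddfca'
  #3 SA[3]=4  'aegcdffbdbagfbgcddfca'
  #4 SA[4]=14  'agfbgcddfca'
  #5 SA[5]=13  'bagfbgcddfca'
  #6 SA[6]=11  'bdbagfbgcddfca'
  #7 SA[7]=17  'bgcddfca'
  #8 SA[8]=23  'ca'
  #9 SA[9]=19  'cddfca'
  #10 SA[10]=7  'cdffbdbagfbgcddfca'
  #11 SA[11]=2  'ceaegcdffbdbagfbgcddfca'
  #12 SA[12]=12  'dbagfbgcddfca'
  #13 SA[13]=20  'ddfca'
  #14 SA[14]=21  'dfca'
  #15 SA[15]=8  'dffbdbagfbgcddfca'
  #16 SA[16]=3  'eaegcdffbdbagfbgcddfca'
  #17 SA[17]=5  'egcdffbdbagfbgcddfca'
  #18 SA[18]=10  'fbdbagfbgcddfca'
  #19 SA[19]=16  'fbgcddfca'
  #20 SA[20]=22  'fca'
  #21 SA[21]=9  'ffbdbagfbgcddfca'
  #22 SA[22]=18  'gcddfca'
  #23 SA[23]=6  'gcdffbdbagfbgcddfca'
  #24 SA[24]=15  'gfbgcddfca'

SA = [24, 0, 1, 4, 14, 13, 11, 17, 23, 19, 7, 2, 12, 20, 21, 8, 3, 5, 10, 16, 22, 9, 18, 6, 15]
[i] adj suffixes → lcp
  [1] 24/0 → 1 ('a')
  [2] 0/1 → 1 ('a')
  [3] 1/4 → 1 ('a')
  [4] 4/14 → 1 ('a')
  [5] 14/13 → 0 ('')
  [6] 13/11 → 1 ('b')
  [7] 11/17 → 1 ('b')
  [8] 17/23 → 0 ('')
  [9] 23/19 → 1 ('c')
  [10] 19/7 → 2 ('cd')
  [11] 7/2 → 1 ('c')
  [12] 2/12 → 0 ('')
  [13] 12/20 → 1 ('d')
  [14] 20/21 → 1 ('d')
  [15] 21/8 → 2 ('df')
  [16] 8/3 → 0 ('')
  [17] 3/5 → 1 ('e')
  [18] 5/10 → 0 ('')
  [19] 10/16 → 2 ('fb')
  [20] 16/22 → 1 ('f')
  [21] 22/9 → 1 ('f')
  [22] 9/18 → 0 ('')
  [23] 18/6 → 3 ('gcd')
  [24] 6/15 → 1 ('g')

n(n+1)/2 = 25·26/2 = 325
Σ LCP = 0 + 1 + 1 + 1 + 1 + 0 + 1 + 1 + 0 + 1 + 2 + 1 + 0 + 1 + 1 + 2 + 0 + 1 + 0 + 2 + 1 + 1 + 0 + 3 + 1 = 23
distinct = 325 − 23 = 302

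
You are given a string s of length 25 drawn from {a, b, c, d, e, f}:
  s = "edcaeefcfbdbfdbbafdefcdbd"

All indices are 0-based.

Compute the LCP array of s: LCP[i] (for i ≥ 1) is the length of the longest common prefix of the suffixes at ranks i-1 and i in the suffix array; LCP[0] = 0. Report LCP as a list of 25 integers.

rank→(start, suffix):
  0 → (3, 'aeefcfbdbfdbbafdefcdbd')
  1 → (16, 'afdefcdbd')
  2 → (15, 'bafdefcdbd')
  3 → (14, 'bbafdefcdbd')
  4 → (23, 'bd')
  5 → (9, 'bdbfdbbafdefcdbd')
  6 → (11, 'bfdbbafdefcdbd')
  7 → (2, 'caeefcfbdbfdbbafdefcdbd')
  8 → (21, 'cdbd')
  9 → (7, 'cfbdbfdbbafdefcdbd')
  10 → (24, 'd')
  11 → (13, 'dbbafdefcdbd')
  12 → (22, 'dbd')
  13 → (10, 'dbfdbbafdefcdbd')
  14 → (1, 'dcaeefcfbdbfdbbafdefcdbd')
  15 → (18, 'defcdbd')
  16 → (0, 'edcaeefcfbdbfdbbafdefcdbd')
  17 → (4, 'eefcfbdbfdbbafdefcdbd')
  18 → (19, 'efcdbd')
  19 → (5, 'efcfbdbfdbbafdefcdbd')
  20 → (8, 'fbdbfdbbafdefcdbd')
  21 → (20, 'fcdbd')
  22 → (6, 'fcfbdbfdbbafdefcdbd')
  23 → (12, 'fdbbafdefcdbd')
  24 → (17, 'fdefcdbd')

SA = [3, 16, 15, 14, 23, 9, 11, 2, 21, 7, 24, 13, 22, 10, 1, 18, 0, 4, 19, 5, 8, 20, 6, 12, 17]
rank  pair      lcp
   1  s[3:],s[16:]  1  'a'
   2  s[16:],s[15:]  0  ''
   3  s[15:],s[14:]  1  'b'
   4  s[14:],s[23:]  1  'b'
   5  s[23:],s[9:]  2  'bd'
   6  s[9:],s[11:]  1  'b'
   7  s[11:],s[2:]  0  ''
   8  s[2:],s[21:]  1  'c'
   9  s[21:],s[7:]  1  'c'
  10  s[7:],s[24:]  0  ''
  11  s[24:],s[13:]  1  'd'
  12  s[13:],s[22:]  2  'db'
  13  s[22:],s[10:]  2  'db'
  14  s[10:],s[1:]  1  'd'
  15  s[1:],s[18:]  1  'd'
  16  s[18:],s[0:]  0  ''
  17  s[0:],s[4:]  1  'e'
  18  s[4:],s[19:]  1  'e'
  19  s[19:],s[5:]  3  'efc'
  20  s[5:],s[8:]  0  ''
  21  s[8:],s[20:]  1  'f'
  22  s[20:],s[6:]  2  'fc'
  23  s[6:],s[12:]  1  'f'
  24  s[12:],s[17:]  2  'fd'

[0, 1, 0, 1, 1, 2, 1, 0, 1, 1, 0, 1, 2, 2, 1, 1, 0, 1, 1, 3, 0, 1, 2, 1, 2]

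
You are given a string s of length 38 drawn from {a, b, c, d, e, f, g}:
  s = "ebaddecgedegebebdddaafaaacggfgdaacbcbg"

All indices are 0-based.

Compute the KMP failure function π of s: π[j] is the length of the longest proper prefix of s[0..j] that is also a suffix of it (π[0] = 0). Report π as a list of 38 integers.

[0, 0, 0, 0, 0, 1, 0, 0, 1, 0, 1, 0, 1, 2, 1, 2, 0, 0, 0, 0, 0, 0, 0, 0, 0, 0, 0, 0, 0, 0, 0, 0, 0, 0, 0, 0, 0, 0]

π[0] = 0
j=1 s[j]='b': π[1]=0 (border '')
j=2 s[j]='a': π[2]=0 (border '')
j=3 s[j]='d': π[3]=0 (border '')
j=4 s[j]='d': π[4]=0 (border '')
j=5 s[j]='e': π[5]=1 (border 'e')
j=6 s[j]='c': k: 1→0; π[6]=0 (border '')
j=7 s[j]='g': π[7]=0 (border '')
j=8 s[j]='e': π[8]=1 (border 'e')
j=9 s[j]='d': k: 1→0; π[9]=0 (border '')
j=10 s[j]='e': π[10]=1 (border 'e')
j=11 s[j]='g': k: 1→0; π[11]=0 (border '')
j=12 s[j]='e': π[12]=1 (border 'e')
j=13 s[j]='b': π[13]=2 (border 'eb')
j=14 s[j]='e': k: 2→0; π[14]=1 (border 'e')
j=15 s[j]='b': π[15]=2 (border 'eb')
j=16 s[j]='d': k: 2→0; π[16]=0 (border '')
j=17 s[j]='d': π[17]=0 (border '')
j=18 s[j]='d': π[18]=0 (border '')
j=19 s[j]='a': π[19]=0 (border '')
j=20 s[j]='a': π[20]=0 (border '')
j=21 s[j]='f': π[21]=0 (border '')
j=22 s[j]='a': π[22]=0 (border '')
j=23 s[j]='a': π[23]=0 (border '')
j=24 s[j]='a': π[24]=0 (border '')
j=25 s[j]='c': π[25]=0 (border '')
j=26 s[j]='g': π[26]=0 (border '')
j=27 s[j]='g': π[27]=0 (border '')
j=28 s[j]='f': π[28]=0 (border '')
j=29 s[j]='g': π[29]=0 (border '')
j=30 s[j]='d': π[30]=0 (border '')
j=31 s[j]='a': π[31]=0 (border '')
j=32 s[j]='a': π[32]=0 (border '')
j=33 s[j]='c': π[33]=0 (border '')
j=34 s[j]='b': π[34]=0 (border '')
j=35 s[j]='c': π[35]=0 (border '')
j=36 s[j]='b': π[36]=0 (border '')
j=37 s[j]='g': π[37]=0 (border '')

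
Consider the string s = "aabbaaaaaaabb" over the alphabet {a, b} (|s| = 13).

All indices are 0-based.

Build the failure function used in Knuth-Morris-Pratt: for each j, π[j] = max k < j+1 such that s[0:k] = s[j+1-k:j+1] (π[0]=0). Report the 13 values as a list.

π[0] = 0
j=1 s[j]='a': π[1]=1 (border 'a')
j=2 s[j]='b': k: 1→0; π[2]=0 (border '')
j=3 s[j]='b': π[3]=0 (border '')
j=4 s[j]='a': π[4]=1 (border 'a')
j=5 s[j]='a': π[5]=2 (border 'aa')
j=6 s[j]='a': k: 2→1; π[6]=2 (border 'aa')
j=7 s[j]='a': k: 2→1; π[7]=2 (border 'aa')
j=8 s[j]='a': k: 2→1; π[8]=2 (border 'aa')
j=9 s[j]='a': k: 2→1; π[9]=2 (border 'aa')
j=10 s[j]='a': k: 2→1; π[10]=2 (border 'aa')
j=11 s[j]='b': π[11]=3 (border 'aab')
j=12 s[j]='b': π[12]=4 (border 'aabb')

[0, 1, 0, 0, 1, 2, 2, 2, 2, 2, 2, 3, 4]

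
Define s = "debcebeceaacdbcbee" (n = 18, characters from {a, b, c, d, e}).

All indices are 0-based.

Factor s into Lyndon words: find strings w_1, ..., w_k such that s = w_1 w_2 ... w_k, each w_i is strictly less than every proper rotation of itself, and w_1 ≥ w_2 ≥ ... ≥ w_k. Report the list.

emit factor 1: 'de' (i=0, period=2)
emit factor 2: 'bcebece' (i=2, period=7)
emit factor 3: 'aacdbcbee' (i=9, period=9)

["de", "bcebece", "aacdbcbee"]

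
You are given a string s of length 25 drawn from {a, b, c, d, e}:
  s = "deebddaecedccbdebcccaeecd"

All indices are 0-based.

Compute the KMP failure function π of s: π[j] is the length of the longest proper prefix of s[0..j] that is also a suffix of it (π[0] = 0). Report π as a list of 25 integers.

[0, 0, 0, 0, 1, 1, 0, 0, 0, 0, 1, 0, 0, 0, 1, 2, 0, 0, 0, 0, 0, 0, 0, 0, 1]

π[0] = 0
j=1 s[j]='e': π[1]=0 (border '')
j=2 s[j]='e': π[2]=0 (border '')
j=3 s[j]='b': π[3]=0 (border '')
j=4 s[j]='d': π[4]=1 (border 'd')
j=5 s[j]='d': k: 1→0; π[5]=1 (border 'd')
j=6 s[j]='a': k: 1→0; π[6]=0 (border '')
j=7 s[j]='e': π[7]=0 (border '')
j=8 s[j]='c': π[8]=0 (border '')
j=9 s[j]='e': π[9]=0 (border '')
j=10 s[j]='d': π[10]=1 (border 'd')
j=11 s[j]='c': k: 1→0; π[11]=0 (border '')
j=12 s[j]='c': π[12]=0 (border '')
j=13 s[j]='b': π[13]=0 (border '')
j=14 s[j]='d': π[14]=1 (border 'd')
j=15 s[j]='e': π[15]=2 (border 'de')
j=16 s[j]='b': k: 2→0; π[16]=0 (border '')
j=17 s[j]='c': π[17]=0 (border '')
j=18 s[j]='c': π[18]=0 (border '')
j=19 s[j]='c': π[19]=0 (border '')
j=20 s[j]='a': π[20]=0 (border '')
j=21 s[j]='e': π[21]=0 (border '')
j=22 s[j]='e': π[22]=0 (border '')
j=23 s[j]='c': π[23]=0 (border '')
j=24 s[j]='d': π[24]=1 (border 'd')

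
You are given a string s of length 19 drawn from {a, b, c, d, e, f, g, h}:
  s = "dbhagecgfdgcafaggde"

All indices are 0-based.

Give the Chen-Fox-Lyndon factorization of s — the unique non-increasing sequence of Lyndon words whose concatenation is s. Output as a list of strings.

["d", "bh", "agecgfdgc", "afaggde"]

emit factor 1: 'd' (i=0, period=1)
emit factor 2: 'bh' (i=1, period=2)
emit factor 3: 'agecgfdgc' (i=3, period=9)
emit factor 4: 'afaggde' (i=12, period=7)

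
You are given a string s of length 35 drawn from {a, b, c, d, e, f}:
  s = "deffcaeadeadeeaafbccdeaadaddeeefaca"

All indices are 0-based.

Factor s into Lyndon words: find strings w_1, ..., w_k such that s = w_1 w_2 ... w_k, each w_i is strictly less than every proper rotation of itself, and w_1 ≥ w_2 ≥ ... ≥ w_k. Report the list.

emit factor 1: 'deff' (i=0, period=4)
emit factor 2: 'c' (i=4, period=1)
emit factor 3: 'ae' (i=5, period=2)
emit factor 4: 'adeadee' (i=7, period=7)
emit factor 5: 'aafbccde' (i=14, period=8)
emit factor 6: 'aadaddeeefac' (i=22, period=12)
emit factor 7: 'a' (i=34, period=1)

["deff", "c", "ae", "adeadee", "aafbccde", "aadaddeeefac", "a"]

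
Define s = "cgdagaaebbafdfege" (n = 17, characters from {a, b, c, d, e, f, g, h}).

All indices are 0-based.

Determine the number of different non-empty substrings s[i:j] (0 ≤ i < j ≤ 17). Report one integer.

sorted suffixes:
  #0 SA[0]=5  'aaebbafdfege'
  #1 SA[1]=6  'aebbafdfege'
  #2 SA[2]=10  'afdfege'
  #3 SA[3]=3  'agaaebbafdfege'
  #4 SA[4]=9  'bafdfege'
  #5 SA[5]=8  'bbafdfege'
  #6 SA[6]=0  'cgdagaaebbafdfege'
  #7 SA[7]=2  'dagaaebbafdfege'
  #8 SA[8]=12  'dfege'
  #9 SA[9]=16  'e'
  #10 SA[10]=7  'ebbafdfege'
  #11 SA[11]=14  'ege'
  #12 SA[12]=11  'fdfege'
  #13 SA[13]=13  'fege'
  #14 SA[14]=4  'gaaebbafdfege'
  #15 SA[15]=1  'gdagaaebbafdfege'
  #16 SA[16]=15  'ge'

SA = [5, 6, 10, 3, 9, 8, 0, 2, 12, 16, 7, 14, 11, 13, 4, 1, 15]
i: (SA[i-1],SA[i]) lcp shared
  1: (5,6) 1 'a'
  2: (6,10) 1 'a'
  3: (10,3) 1 'a'
  4: (3,9) 0 ''
  5: (9,8) 1 'b'
  6: (8,0) 0 ''
  7: (0,2) 0 ''
  8: (2,12) 1 'd'
  9: (12,16) 0 ''
  10: (16,7) 1 'e'
  11: (7,14) 1 'e'
  12: (14,11) 0 ''
  13: (11,13) 1 'f'
  14: (13,4) 0 ''
  15: (4,1) 1 'g'
  16: (1,15) 1 'g'

n(n+1)/2 = 17·18/2 = 153
Σ LCP = 0 + 1 + 1 + 1 + 0 + 1 + 0 + 0 + 1 + 0 + 1 + 1 + 0 + 1 + 0 + 1 + 1 = 10
distinct = 153 − 10 = 143

143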